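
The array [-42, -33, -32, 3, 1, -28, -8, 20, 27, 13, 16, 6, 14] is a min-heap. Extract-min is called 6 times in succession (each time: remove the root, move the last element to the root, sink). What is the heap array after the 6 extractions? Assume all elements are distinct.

[3, 13, 6, 20, 27, 14, 16]

extract-min #1 returns -42:
  remove root -42; move last element 14 to root → [14, -33, -32, 3, 1, -28, -8, 20, 27, 13, 16, 6]
  14 vs smaller child -33 at index 1, swap → [-33, 14, -32, 3, 1, -28, -8, 20, 27, 13, 16, 6]
  14 vs smaller child 1 at index 4, swap → [-33, 1, -32, 3, 14, -28, -8, 20, 27, 13, 16, 6]
  14 vs smaller child 13 at index 9, swap → [-33, 1, -32, 3, 13, -28, -8, 20, 27, 14, 16, 6]
extract-min #2 returns -33:
  remove root -33; move last element 6 to root → [6, 1, -32, 3, 13, -28, -8, 20, 27, 14, 16]
  6 vs smaller child -32 at index 2, swap → [-32, 1, 6, 3, 13, -28, -8, 20, 27, 14, 16]
  6 vs smaller child -28 at index 5, swap → [-32, 1, -28, 3, 13, 6, -8, 20, 27, 14, 16]
extract-min #3 returns -32:
  remove root -32; move last element 16 to root → [16, 1, -28, 3, 13, 6, -8, 20, 27, 14]
  16 vs smaller child -28 at index 2, swap → [-28, 1, 16, 3, 13, 6, -8, 20, 27, 14]
  16 vs smaller child -8 at index 6, swap → [-28, 1, -8, 3, 13, 6, 16, 20, 27, 14]
extract-min #4 returns -28:
  remove root -28; move last element 14 to root → [14, 1, -8, 3, 13, 6, 16, 20, 27]
  14 vs smaller child -8 at index 2, swap → [-8, 1, 14, 3, 13, 6, 16, 20, 27]
  14 vs smaller child 6 at index 5, swap → [-8, 1, 6, 3, 13, 14, 16, 20, 27]
extract-min #5 returns -8:
  remove root -8; move last element 27 to root → [27, 1, 6, 3, 13, 14, 16, 20]
  27 vs smaller child 1 at index 1, swap → [1, 27, 6, 3, 13, 14, 16, 20]
  27 vs smaller child 3 at index 3, swap → [1, 3, 6, 27, 13, 14, 16, 20]
  27 vs only child 20 at index 7, swap → [1, 3, 6, 20, 13, 14, 16, 27]
extract-min #6 returns 1:
  remove root 1; move last element 27 to root → [27, 3, 6, 20, 13, 14, 16]
  27 vs smaller child 3 at index 1, swap → [3, 27, 6, 20, 13, 14, 16]
  27 vs smaller child 13 at index 4, swap → [3, 13, 6, 20, 27, 14, 16]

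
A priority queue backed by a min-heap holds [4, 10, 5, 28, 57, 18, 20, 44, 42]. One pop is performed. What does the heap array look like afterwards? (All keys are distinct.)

remove root 4; move last element 42 to root → [42, 10, 5, 28, 57, 18, 20, 44]
42 vs smaller child 5 at index 2, swap → [5, 10, 42, 28, 57, 18, 20, 44]
42 vs smaller child 18 at index 5, swap → [5, 10, 18, 28, 57, 42, 20, 44]

[5, 10, 18, 28, 57, 42, 20, 44]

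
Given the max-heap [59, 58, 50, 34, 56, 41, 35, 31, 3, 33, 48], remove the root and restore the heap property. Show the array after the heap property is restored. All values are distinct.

remove root 59; move last element 48 to root → [48, 58, 50, 34, 56, 41, 35, 31, 3, 33]
48 vs larger child 58 at index 1, swap → [58, 48, 50, 34, 56, 41, 35, 31, 3, 33]
48 vs larger child 56 at index 4, swap → [58, 56, 50, 34, 48, 41, 35, 31, 3, 33]

[58, 56, 50, 34, 48, 41, 35, 31, 3, 33]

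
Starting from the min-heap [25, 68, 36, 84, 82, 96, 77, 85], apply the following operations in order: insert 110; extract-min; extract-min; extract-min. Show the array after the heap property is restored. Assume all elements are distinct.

[77, 82, 96, 84, 85, 110]

insert 110:
  append 110 at index 8 → [25, 68, 36, 84, 82, 96, 77, 85, 110] (no swap needed)
extract-min → returns 25:
  remove root 25; move last element 110 to root → [110, 68, 36, 84, 82, 96, 77, 85]
  110 vs smaller child 36 at index 2, swap → [36, 68, 110, 84, 82, 96, 77, 85]
  110 vs smaller child 77 at index 6, swap → [36, 68, 77, 84, 82, 96, 110, 85]
extract-min → returns 36:
  remove root 36; move last element 85 to root → [85, 68, 77, 84, 82, 96, 110]
  85 vs smaller child 68 at index 1, swap → [68, 85, 77, 84, 82, 96, 110]
  85 vs smaller child 82 at index 4, swap → [68, 82, 77, 84, 85, 96, 110]
extract-min → returns 68:
  remove root 68; move last element 110 to root → [110, 82, 77, 84, 85, 96]
  110 vs smaller child 77 at index 2, swap → [77, 82, 110, 84, 85, 96]
  110 vs only child 96 at index 5, swap → [77, 82, 96, 84, 85, 110]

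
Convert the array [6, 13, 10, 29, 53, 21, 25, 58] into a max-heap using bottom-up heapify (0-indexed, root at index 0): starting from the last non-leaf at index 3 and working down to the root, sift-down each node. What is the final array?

[58, 53, 25, 29, 6, 21, 10, 13]

sift down from index 3:
  29 vs only child 58 at index 7, swap → [6, 13, 10, 58, 53, 21, 25, 29]
sift down from index 2:
  10 vs larger child 25 at index 6, swap → [6, 13, 25, 58, 53, 21, 10, 29]
sift down from index 1:
  13 vs larger child 58 at index 3, swap → [6, 58, 25, 13, 53, 21, 10, 29]
  13 vs only child 29 at index 7, swap → [6, 58, 25, 29, 53, 21, 10, 13]
sift down from index 0:
  6 vs larger child 58 at index 1, swap → [58, 6, 25, 29, 53, 21, 10, 13]
  6 vs larger child 53 at index 4, swap → [58, 53, 25, 29, 6, 21, 10, 13]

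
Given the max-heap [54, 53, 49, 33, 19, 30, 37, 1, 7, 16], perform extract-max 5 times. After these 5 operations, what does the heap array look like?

[30, 19, 1, 16, 7]

extract-max #1 returns 54:
  remove root 54; move last element 16 to root → [16, 53, 49, 33, 19, 30, 37, 1, 7]
  16 vs larger child 53 at index 1, swap → [53, 16, 49, 33, 19, 30, 37, 1, 7]
  16 vs larger child 33 at index 3, swap → [53, 33, 49, 16, 19, 30, 37, 1, 7]
extract-max #2 returns 53:
  remove root 53; move last element 7 to root → [7, 33, 49, 16, 19, 30, 37, 1]
  7 vs larger child 49 at index 2, swap → [49, 33, 7, 16, 19, 30, 37, 1]
  7 vs larger child 37 at index 6, swap → [49, 33, 37, 16, 19, 30, 7, 1]
extract-max #3 returns 49:
  remove root 49; move last element 1 to root → [1, 33, 37, 16, 19, 30, 7]
  1 vs larger child 37 at index 2, swap → [37, 33, 1, 16, 19, 30, 7]
  1 vs larger child 30 at index 5, swap → [37, 33, 30, 16, 19, 1, 7]
extract-max #4 returns 37:
  remove root 37; move last element 7 to root → [7, 33, 30, 16, 19, 1]
  7 vs larger child 33 at index 1, swap → [33, 7, 30, 16, 19, 1]
  7 vs larger child 19 at index 4, swap → [33, 19, 30, 16, 7, 1]
extract-max #5 returns 33:
  remove root 33; move last element 1 to root → [1, 19, 30, 16, 7]
  1 vs larger child 30 at index 2, swap → [30, 19, 1, 16, 7]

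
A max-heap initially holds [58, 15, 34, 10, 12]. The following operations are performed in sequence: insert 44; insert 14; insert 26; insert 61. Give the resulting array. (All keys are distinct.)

insert 44:
  append 44 at index 5 → [58, 15, 34, 10, 12, 44]
  44 > parent 34 at index 2, swap → [58, 15, 44, 10, 12, 34]
insert 14:
  append 14 at index 6 → [58, 15, 44, 10, 12, 34, 14] (no swap needed)
insert 26:
  append 26 at index 7 → [58, 15, 44, 10, 12, 34, 14, 26]
  26 > parent 10 at index 3, swap → [58, 15, 44, 26, 12, 34, 14, 10]
  26 > parent 15 at index 1, swap → [58, 26, 44, 15, 12, 34, 14, 10]
insert 61:
  append 61 at index 8 → [58, 26, 44, 15, 12, 34, 14, 10, 61]
  61 > parent 15 at index 3, swap → [58, 26, 44, 61, 12, 34, 14, 10, 15]
  61 > parent 26 at index 1, swap → [58, 61, 44, 26, 12, 34, 14, 10, 15]
  61 > parent 58 at index 0, swap → [61, 58, 44, 26, 12, 34, 14, 10, 15]

[61, 58, 44, 26, 12, 34, 14, 10, 15]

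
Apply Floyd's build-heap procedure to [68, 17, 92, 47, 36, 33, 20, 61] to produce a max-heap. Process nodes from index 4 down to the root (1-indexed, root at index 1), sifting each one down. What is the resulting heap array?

sift down from index 4:
  47 vs only child 61 at index 8, swap → [68, 17, 92, 61, 36, 33, 20, 47]
sift down from index 3: already satisfies heap property
sift down from index 2:
  17 vs larger child 61 at index 4, swap → [68, 61, 92, 17, 36, 33, 20, 47]
  17 vs only child 47 at index 8, swap → [68, 61, 92, 47, 36, 33, 20, 17]
sift down from index 1:
  68 vs larger child 92 at index 3, swap → [92, 61, 68, 47, 36, 33, 20, 17]

[92, 61, 68, 47, 36, 33, 20, 17]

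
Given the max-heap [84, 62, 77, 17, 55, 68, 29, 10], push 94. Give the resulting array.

[94, 84, 77, 62, 55, 68, 29, 10, 17]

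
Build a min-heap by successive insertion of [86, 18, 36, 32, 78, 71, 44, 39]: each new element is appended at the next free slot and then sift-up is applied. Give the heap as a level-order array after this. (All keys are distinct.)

[18, 32, 36, 39, 78, 71, 44, 86]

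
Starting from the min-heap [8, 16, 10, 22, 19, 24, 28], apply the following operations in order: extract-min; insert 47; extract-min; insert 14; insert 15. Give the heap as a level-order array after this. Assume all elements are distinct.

extract-min → returns 8:
  remove root 8; move last element 28 to root → [28, 16, 10, 22, 19, 24]
  28 vs smaller child 10 at index 2, swap → [10, 16, 28, 22, 19, 24]
  28 vs only child 24 at index 5, swap → [10, 16, 24, 22, 19, 28]
insert 47:
  append 47 at index 6 → [10, 16, 24, 22, 19, 28, 47] (no swap needed)
extract-min → returns 10:
  remove root 10; move last element 47 to root → [47, 16, 24, 22, 19, 28]
  47 vs smaller child 16 at index 1, swap → [16, 47, 24, 22, 19, 28]
  47 vs smaller child 19 at index 4, swap → [16, 19, 24, 22, 47, 28]
insert 14:
  append 14 at index 6 → [16, 19, 24, 22, 47, 28, 14]
  14 < parent 24 at index 2, swap → [16, 19, 14, 22, 47, 28, 24]
  14 < parent 16 at index 0, swap → [14, 19, 16, 22, 47, 28, 24]
insert 15:
  append 15 at index 7 → [14, 19, 16, 22, 47, 28, 24, 15]
  15 < parent 22 at index 3, swap → [14, 19, 16, 15, 47, 28, 24, 22]
  15 < parent 19 at index 1, swap → [14, 15, 16, 19, 47, 28, 24, 22]

[14, 15, 16, 19, 47, 28, 24, 22]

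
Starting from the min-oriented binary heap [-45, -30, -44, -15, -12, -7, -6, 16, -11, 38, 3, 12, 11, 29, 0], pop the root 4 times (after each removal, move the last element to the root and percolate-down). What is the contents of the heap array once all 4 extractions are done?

extract-min #1 returns -45:
  remove root -45; move last element 0 to root → [0, -30, -44, -15, -12, -7, -6, 16, -11, 38, 3, 12, 11, 29]
  0 vs smaller child -44 at index 2, swap → [-44, -30, 0, -15, -12, -7, -6, 16, -11, 38, 3, 12, 11, 29]
  0 vs smaller child -7 at index 5, swap → [-44, -30, -7, -15, -12, 0, -6, 16, -11, 38, 3, 12, 11, 29]
extract-min #2 returns -44:
  remove root -44; move last element 29 to root → [29, -30, -7, -15, -12, 0, -6, 16, -11, 38, 3, 12, 11]
  29 vs smaller child -30 at index 1, swap → [-30, 29, -7, -15, -12, 0, -6, 16, -11, 38, 3, 12, 11]
  29 vs smaller child -15 at index 3, swap → [-30, -15, -7, 29, -12, 0, -6, 16, -11, 38, 3, 12, 11]
  29 vs smaller child -11 at index 8, swap → [-30, -15, -7, -11, -12, 0, -6, 16, 29, 38, 3, 12, 11]
extract-min #3 returns -30:
  remove root -30; move last element 11 to root → [11, -15, -7, -11, -12, 0, -6, 16, 29, 38, 3, 12]
  11 vs smaller child -15 at index 1, swap → [-15, 11, -7, -11, -12, 0, -6, 16, 29, 38, 3, 12]
  11 vs smaller child -12 at index 4, swap → [-15, -12, -7, -11, 11, 0, -6, 16, 29, 38, 3, 12]
  11 vs smaller child 3 at index 10, swap → [-15, -12, -7, -11, 3, 0, -6, 16, 29, 38, 11, 12]
extract-min #4 returns -15:
  remove root -15; move last element 12 to root → [12, -12, -7, -11, 3, 0, -6, 16, 29, 38, 11]
  12 vs smaller child -12 at index 1, swap → [-12, 12, -7, -11, 3, 0, -6, 16, 29, 38, 11]
  12 vs smaller child -11 at index 3, swap → [-12, -11, -7, 12, 3, 0, -6, 16, 29, 38, 11]

[-12, -11, -7, 12, 3, 0, -6, 16, 29, 38, 11]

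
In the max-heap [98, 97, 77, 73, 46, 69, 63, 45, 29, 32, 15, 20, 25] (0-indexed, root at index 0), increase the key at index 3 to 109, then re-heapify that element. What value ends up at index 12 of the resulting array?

25

set index 3 from 73 to 109 → [98, 97, 77, 109, 46, 69, 63, 45, 29, 32, 15, 20, 25]
109 > parent 97 at index 1, swap → [98, 109, 77, 97, 46, 69, 63, 45, 29, 32, 15, 20, 25]
109 > parent 98 at index 0, swap → [109, 98, 77, 97, 46, 69, 63, 45, 29, 32, 15, 20, 25]
resulting array: [109, 98, 77, 97, 46, 69, 63, 45, 29, 32, 15, 20, 25]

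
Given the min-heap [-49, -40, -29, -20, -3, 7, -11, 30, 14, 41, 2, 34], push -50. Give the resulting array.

append -50 at index 12 → [-49, -40, -29, -20, -3, 7, -11, 30, 14, 41, 2, 34, -50]
-50 < parent 7 at index 5, swap → [-49, -40, -29, -20, -3, -50, -11, 30, 14, 41, 2, 34, 7]
-50 < parent -29 at index 2, swap → [-49, -40, -50, -20, -3, -29, -11, 30, 14, 41, 2, 34, 7]
-50 < parent -49 at index 0, swap → [-50, -40, -49, -20, -3, -29, -11, 30, 14, 41, 2, 34, 7]

[-50, -40, -49, -20, -3, -29, -11, 30, 14, 41, 2, 34, 7]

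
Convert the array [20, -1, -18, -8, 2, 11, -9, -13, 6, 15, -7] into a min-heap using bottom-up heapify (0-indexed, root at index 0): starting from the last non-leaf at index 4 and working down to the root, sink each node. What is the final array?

sift down from index 4:
  2 vs smaller child -7 at index 10, swap → [20, -1, -18, -8, -7, 11, -9, -13, 6, 15, 2]
sift down from index 3:
  -8 vs smaller child -13 at index 7, swap → [20, -1, -18, -13, -7, 11, -9, -8, 6, 15, 2]
sift down from index 2: already satisfies heap property
sift down from index 1:
  -1 vs smaller child -13 at index 3, swap → [20, -13, -18, -1, -7, 11, -9, -8, 6, 15, 2]
  -1 vs smaller child -8 at index 7, swap → [20, -13, -18, -8, -7, 11, -9, -1, 6, 15, 2]
sift down from index 0:
  20 vs smaller child -18 at index 2, swap → [-18, -13, 20, -8, -7, 11, -9, -1, 6, 15, 2]
  20 vs smaller child -9 at index 6, swap → [-18, -13, -9, -8, -7, 11, 20, -1, 6, 15, 2]

[-18, -13, -9, -8, -7, 11, 20, -1, 6, 15, 2]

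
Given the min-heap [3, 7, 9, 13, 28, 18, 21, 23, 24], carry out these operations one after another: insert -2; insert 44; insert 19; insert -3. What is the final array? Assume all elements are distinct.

insert -2:
  append -2 at index 9 → [3, 7, 9, 13, 28, 18, 21, 23, 24, -2]
  -2 < parent 28 at index 4, swap → [3, 7, 9, 13, -2, 18, 21, 23, 24, 28]
  -2 < parent 7 at index 1, swap → [3, -2, 9, 13, 7, 18, 21, 23, 24, 28]
  -2 < parent 3 at index 0, swap → [-2, 3, 9, 13, 7, 18, 21, 23, 24, 28]
insert 44:
  append 44 at index 10 → [-2, 3, 9, 13, 7, 18, 21, 23, 24, 28, 44] (no swap needed)
insert 19:
  append 19 at index 11 → [-2, 3, 9, 13, 7, 18, 21, 23, 24, 28, 44, 19] (no swap needed)
insert -3:
  append -3 at index 12 → [-2, 3, 9, 13, 7, 18, 21, 23, 24, 28, 44, 19, -3]
  -3 < parent 18 at index 5, swap → [-2, 3, 9, 13, 7, -3, 21, 23, 24, 28, 44, 19, 18]
  -3 < parent 9 at index 2, swap → [-2, 3, -3, 13, 7, 9, 21, 23, 24, 28, 44, 19, 18]
  -3 < parent -2 at index 0, swap → [-3, 3, -2, 13, 7, 9, 21, 23, 24, 28, 44, 19, 18]

[-3, 3, -2, 13, 7, 9, 21, 23, 24, 28, 44, 19, 18]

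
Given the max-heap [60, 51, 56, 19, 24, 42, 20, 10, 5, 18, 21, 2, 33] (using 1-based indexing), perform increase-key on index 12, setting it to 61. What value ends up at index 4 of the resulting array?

set index 12 from 2 to 61 → [60, 51, 56, 19, 24, 42, 20, 10, 5, 18, 21, 61, 33]
61 > parent 42 at index 6, swap → [60, 51, 56, 19, 24, 61, 20, 10, 5, 18, 21, 42, 33]
61 > parent 56 at index 3, swap → [60, 51, 61, 19, 24, 56, 20, 10, 5, 18, 21, 42, 33]
61 > parent 60 at index 1, swap → [61, 51, 60, 19, 24, 56, 20, 10, 5, 18, 21, 42, 33]
resulting array: [61, 51, 60, 19, 24, 56, 20, 10, 5, 18, 21, 42, 33]

19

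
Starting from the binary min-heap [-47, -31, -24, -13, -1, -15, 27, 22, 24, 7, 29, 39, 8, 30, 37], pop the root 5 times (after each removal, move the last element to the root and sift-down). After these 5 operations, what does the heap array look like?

[-1, 7, 8, 22, 29, 30, 27, 37, 24, 39]

extract-min #1 returns -47:
  remove root -47; move last element 37 to root → [37, -31, -24, -13, -1, -15, 27, 22, 24, 7, 29, 39, 8, 30]
  37 vs smaller child -31 at index 1, swap → [-31, 37, -24, -13, -1, -15, 27, 22, 24, 7, 29, 39, 8, 30]
  37 vs smaller child -13 at index 3, swap → [-31, -13, -24, 37, -1, -15, 27, 22, 24, 7, 29, 39, 8, 30]
  37 vs smaller child 22 at index 7, swap → [-31, -13, -24, 22, -1, -15, 27, 37, 24, 7, 29, 39, 8, 30]
extract-min #2 returns -31:
  remove root -31; move last element 30 to root → [30, -13, -24, 22, -1, -15, 27, 37, 24, 7, 29, 39, 8]
  30 vs smaller child -24 at index 2, swap → [-24, -13, 30, 22, -1, -15, 27, 37, 24, 7, 29, 39, 8]
  30 vs smaller child -15 at index 5, swap → [-24, -13, -15, 22, -1, 30, 27, 37, 24, 7, 29, 39, 8]
  30 vs smaller child 8 at index 12, swap → [-24, -13, -15, 22, -1, 8, 27, 37, 24, 7, 29, 39, 30]
extract-min #3 returns -24:
  remove root -24; move last element 30 to root → [30, -13, -15, 22, -1, 8, 27, 37, 24, 7, 29, 39]
  30 vs smaller child -15 at index 2, swap → [-15, -13, 30, 22, -1, 8, 27, 37, 24, 7, 29, 39]
  30 vs smaller child 8 at index 5, swap → [-15, -13, 8, 22, -1, 30, 27, 37, 24, 7, 29, 39]
extract-min #4 returns -15:
  remove root -15; move last element 39 to root → [39, -13, 8, 22, -1, 30, 27, 37, 24, 7, 29]
  39 vs smaller child -13 at index 1, swap → [-13, 39, 8, 22, -1, 30, 27, 37, 24, 7, 29]
  39 vs smaller child -1 at index 4, swap → [-13, -1, 8, 22, 39, 30, 27, 37, 24, 7, 29]
  39 vs smaller child 7 at index 9, swap → [-13, -1, 8, 22, 7, 30, 27, 37, 24, 39, 29]
extract-min #5 returns -13:
  remove root -13; move last element 29 to root → [29, -1, 8, 22, 7, 30, 27, 37, 24, 39]
  29 vs smaller child -1 at index 1, swap → [-1, 29, 8, 22, 7, 30, 27, 37, 24, 39]
  29 vs smaller child 7 at index 4, swap → [-1, 7, 8, 22, 29, 30, 27, 37, 24, 39]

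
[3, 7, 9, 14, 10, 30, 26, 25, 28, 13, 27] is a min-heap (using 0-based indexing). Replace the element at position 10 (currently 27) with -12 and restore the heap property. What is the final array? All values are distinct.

set index 10 from 27 to -12 → [3, 7, 9, 14, 10, 30, 26, 25, 28, 13, -12]
-12 < parent 10 at index 4, swap → [3, 7, 9, 14, -12, 30, 26, 25, 28, 13, 10]
-12 < parent 7 at index 1, swap → [3, -12, 9, 14, 7, 30, 26, 25, 28, 13, 10]
-12 < parent 3 at index 0, swap → [-12, 3, 9, 14, 7, 30, 26, 25, 28, 13, 10]

[-12, 3, 9, 14, 7, 30, 26, 25, 28, 13, 10]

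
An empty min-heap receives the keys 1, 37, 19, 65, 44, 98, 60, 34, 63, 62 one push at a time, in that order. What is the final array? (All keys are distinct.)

Insert 1:
  append 1 at index 0 → [1] (no swap needed)
Insert 37:
  append 37 at index 1 → [1, 37] (no swap needed)
Insert 19:
  append 19 at index 2 → [1, 37, 19] (no swap needed)
Insert 65:
  append 65 at index 3 → [1, 37, 19, 65] (no swap needed)
Insert 44:
  append 44 at index 4 → [1, 37, 19, 65, 44] (no swap needed)
Insert 98:
  append 98 at index 5 → [1, 37, 19, 65, 44, 98] (no swap needed)
Insert 60:
  append 60 at index 6 → [1, 37, 19, 65, 44, 98, 60] (no swap needed)
Insert 34:
  append 34 at index 7 → [1, 37, 19, 65, 44, 98, 60, 34]
  34 < parent 65 at index 3, swap → [1, 37, 19, 34, 44, 98, 60, 65]
  34 < parent 37 at index 1, swap → [1, 34, 19, 37, 44, 98, 60, 65]
Insert 63:
  append 63 at index 8 → [1, 34, 19, 37, 44, 98, 60, 65, 63] (no swap needed)
Insert 62:
  append 62 at index 9 → [1, 34, 19, 37, 44, 98, 60, 65, 63, 62] (no swap needed)

[1, 34, 19, 37, 44, 98, 60, 65, 63, 62]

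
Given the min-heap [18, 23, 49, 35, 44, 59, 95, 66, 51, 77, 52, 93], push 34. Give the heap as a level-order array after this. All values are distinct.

[18, 23, 34, 35, 44, 49, 95, 66, 51, 77, 52, 93, 59]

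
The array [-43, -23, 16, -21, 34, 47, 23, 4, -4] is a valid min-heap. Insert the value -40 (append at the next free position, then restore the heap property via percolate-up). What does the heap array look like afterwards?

[-43, -40, 16, -21, -23, 47, 23, 4, -4, 34]

append -40 at index 9 → [-43, -23, 16, -21, 34, 47, 23, 4, -4, -40]
-40 < parent 34 at index 4, swap → [-43, -23, 16, -21, -40, 47, 23, 4, -4, 34]
-40 < parent -23 at index 1, swap → [-43, -40, 16, -21, -23, 47, 23, 4, -4, 34]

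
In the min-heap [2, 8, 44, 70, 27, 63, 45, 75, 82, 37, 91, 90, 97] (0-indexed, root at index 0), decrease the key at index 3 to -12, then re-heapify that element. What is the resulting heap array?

[-12, 2, 44, 8, 27, 63, 45, 75, 82, 37, 91, 90, 97]

set index 3 from 70 to -12 → [2, 8, 44, -12, 27, 63, 45, 75, 82, 37, 91, 90, 97]
-12 < parent 8 at index 1, swap → [2, -12, 44, 8, 27, 63, 45, 75, 82, 37, 91, 90, 97]
-12 < parent 2 at index 0, swap → [-12, 2, 44, 8, 27, 63, 45, 75, 82, 37, 91, 90, 97]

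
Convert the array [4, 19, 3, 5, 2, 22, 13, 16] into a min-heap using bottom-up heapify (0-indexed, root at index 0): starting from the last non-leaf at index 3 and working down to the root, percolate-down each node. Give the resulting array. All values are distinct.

sift down from index 3: already satisfies heap property
sift down from index 2: already satisfies heap property
sift down from index 1:
  19 vs smaller child 2 at index 4, swap → [4, 2, 3, 5, 19, 22, 13, 16]
sift down from index 0:
  4 vs smaller child 2 at index 1, swap → [2, 4, 3, 5, 19, 22, 13, 16]

[2, 4, 3, 5, 19, 22, 13, 16]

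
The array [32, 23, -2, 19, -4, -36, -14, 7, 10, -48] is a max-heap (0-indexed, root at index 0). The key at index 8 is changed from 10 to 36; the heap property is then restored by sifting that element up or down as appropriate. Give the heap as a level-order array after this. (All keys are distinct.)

[36, 32, -2, 23, -4, -36, -14, 7, 19, -48]

set index 8 from 10 to 36 → [32, 23, -2, 19, -4, -36, -14, 7, 36, -48]
36 > parent 19 at index 3, swap → [32, 23, -2, 36, -4, -36, -14, 7, 19, -48]
36 > parent 23 at index 1, swap → [32, 36, -2, 23, -4, -36, -14, 7, 19, -48]
36 > parent 32 at index 0, swap → [36, 32, -2, 23, -4, -36, -14, 7, 19, -48]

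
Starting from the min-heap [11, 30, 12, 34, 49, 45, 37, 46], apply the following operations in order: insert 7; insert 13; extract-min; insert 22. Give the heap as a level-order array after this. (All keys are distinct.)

[11, 13, 12, 30, 22, 45, 37, 46, 34, 49]

insert 7:
  append 7 at index 8 → [11, 30, 12, 34, 49, 45, 37, 46, 7]
  7 < parent 34 at index 3, swap → [11, 30, 12, 7, 49, 45, 37, 46, 34]
  7 < parent 30 at index 1, swap → [11, 7, 12, 30, 49, 45, 37, 46, 34]
  7 < parent 11 at index 0, swap → [7, 11, 12, 30, 49, 45, 37, 46, 34]
insert 13:
  append 13 at index 9 → [7, 11, 12, 30, 49, 45, 37, 46, 34, 13]
  13 < parent 49 at index 4, swap → [7, 11, 12, 30, 13, 45, 37, 46, 34, 49]
extract-min → returns 7:
  remove root 7; move last element 49 to root → [49, 11, 12, 30, 13, 45, 37, 46, 34]
  49 vs smaller child 11 at index 1, swap → [11, 49, 12, 30, 13, 45, 37, 46, 34]
  49 vs smaller child 13 at index 4, swap → [11, 13, 12, 30, 49, 45, 37, 46, 34]
insert 22:
  append 22 at index 9 → [11, 13, 12, 30, 49, 45, 37, 46, 34, 22]
  22 < parent 49 at index 4, swap → [11, 13, 12, 30, 22, 45, 37, 46, 34, 49]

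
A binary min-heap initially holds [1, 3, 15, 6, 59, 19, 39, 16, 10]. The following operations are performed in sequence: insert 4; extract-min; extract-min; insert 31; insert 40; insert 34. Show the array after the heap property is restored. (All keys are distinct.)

insert 4:
  append 4 at index 9 → [1, 3, 15, 6, 59, 19, 39, 16, 10, 4]
  4 < parent 59 at index 4, swap → [1, 3, 15, 6, 4, 19, 39, 16, 10, 59]
extract-min → returns 1:
  remove root 1; move last element 59 to root → [59, 3, 15, 6, 4, 19, 39, 16, 10]
  59 vs smaller child 3 at index 1, swap → [3, 59, 15, 6, 4, 19, 39, 16, 10]
  59 vs smaller child 4 at index 4, swap → [3, 4, 15, 6, 59, 19, 39, 16, 10]
extract-min → returns 3:
  remove root 3; move last element 10 to root → [10, 4, 15, 6, 59, 19, 39, 16]
  10 vs smaller child 4 at index 1, swap → [4, 10, 15, 6, 59, 19, 39, 16]
  10 vs smaller child 6 at index 3, swap → [4, 6, 15, 10, 59, 19, 39, 16]
insert 31:
  append 31 at index 8 → [4, 6, 15, 10, 59, 19, 39, 16, 31] (no swap needed)
insert 40:
  append 40 at index 9 → [4, 6, 15, 10, 59, 19, 39, 16, 31, 40]
  40 < parent 59 at index 4, swap → [4, 6, 15, 10, 40, 19, 39, 16, 31, 59]
insert 34:
  append 34 at index 10 → [4, 6, 15, 10, 40, 19, 39, 16, 31, 59, 34]
  34 < parent 40 at index 4, swap → [4, 6, 15, 10, 34, 19, 39, 16, 31, 59, 40]

[4, 6, 15, 10, 34, 19, 39, 16, 31, 59, 40]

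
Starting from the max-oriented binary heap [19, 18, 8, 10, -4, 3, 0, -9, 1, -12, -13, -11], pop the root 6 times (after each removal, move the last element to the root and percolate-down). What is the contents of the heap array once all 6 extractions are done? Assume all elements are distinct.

extract-max #1 returns 19:
  remove root 19; move last element -11 to root → [-11, 18, 8, 10, -4, 3, 0, -9, 1, -12, -13]
  -11 vs larger child 18 at index 1, swap → [18, -11, 8, 10, -4, 3, 0, -9, 1, -12, -13]
  -11 vs larger child 10 at index 3, swap → [18, 10, 8, -11, -4, 3, 0, -9, 1, -12, -13]
  -11 vs larger child 1 at index 8, swap → [18, 10, 8, 1, -4, 3, 0, -9, -11, -12, -13]
extract-max #2 returns 18:
  remove root 18; move last element -13 to root → [-13, 10, 8, 1, -4, 3, 0, -9, -11, -12]
  -13 vs larger child 10 at index 1, swap → [10, -13, 8, 1, -4, 3, 0, -9, -11, -12]
  -13 vs larger child 1 at index 3, swap → [10, 1, 8, -13, -4, 3, 0, -9, -11, -12]
  -13 vs larger child -9 at index 7, swap → [10, 1, 8, -9, -4, 3, 0, -13, -11, -12]
extract-max #3 returns 10:
  remove root 10; move last element -12 to root → [-12, 1, 8, -9, -4, 3, 0, -13, -11]
  -12 vs larger child 8 at index 2, swap → [8, 1, -12, -9, -4, 3, 0, -13, -11]
  -12 vs larger child 3 at index 5, swap → [8, 1, 3, -9, -4, -12, 0, -13, -11]
extract-max #4 returns 8:
  remove root 8; move last element -11 to root → [-11, 1, 3, -9, -4, -12, 0, -13]
  -11 vs larger child 3 at index 2, swap → [3, 1, -11, -9, -4, -12, 0, -13]
  -11 vs larger child 0 at index 6, swap → [3, 1, 0, -9, -4, -12, -11, -13]
extract-max #5 returns 3:
  remove root 3; move last element -13 to root → [-13, 1, 0, -9, -4, -12, -11]
  -13 vs larger child 1 at index 1, swap → [1, -13, 0, -9, -4, -12, -11]
  -13 vs larger child -4 at index 4, swap → [1, -4, 0, -9, -13, -12, -11]
extract-max #6 returns 1:
  remove root 1; move last element -11 to root → [-11, -4, 0, -9, -13, -12]
  -11 vs larger child 0 at index 2, swap → [0, -4, -11, -9, -13, -12]

[0, -4, -11, -9, -13, -12]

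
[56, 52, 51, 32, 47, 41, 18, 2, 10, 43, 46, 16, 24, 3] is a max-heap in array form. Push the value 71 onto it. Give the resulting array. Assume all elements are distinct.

append 71 at index 14 → [56, 52, 51, 32, 47, 41, 18, 2, 10, 43, 46, 16, 24, 3, 71]
71 > parent 18 at index 6, swap → [56, 52, 51, 32, 47, 41, 71, 2, 10, 43, 46, 16, 24, 3, 18]
71 > parent 51 at index 2, swap → [56, 52, 71, 32, 47, 41, 51, 2, 10, 43, 46, 16, 24, 3, 18]
71 > parent 56 at index 0, swap → [71, 52, 56, 32, 47, 41, 51, 2, 10, 43, 46, 16, 24, 3, 18]

[71, 52, 56, 32, 47, 41, 51, 2, 10, 43, 46, 16, 24, 3, 18]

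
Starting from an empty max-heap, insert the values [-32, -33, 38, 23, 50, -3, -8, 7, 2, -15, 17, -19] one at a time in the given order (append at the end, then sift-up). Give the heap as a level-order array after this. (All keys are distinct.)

Insert -32:
  append -32 at index 0 → [-32] (no swap needed)
Insert -33:
  append -33 at index 1 → [-32, -33] (no swap needed)
Insert 38:
  append 38 at index 2 → [-32, -33, 38]
  38 > parent -32 at index 0, swap → [38, -33, -32]
Insert 23:
  append 23 at index 3 → [38, -33, -32, 23]
  23 > parent -33 at index 1, swap → [38, 23, -32, -33]
Insert 50:
  append 50 at index 4 → [38, 23, -32, -33, 50]
  50 > parent 23 at index 1, swap → [38, 50, -32, -33, 23]
  50 > parent 38 at index 0, swap → [50, 38, -32, -33, 23]
Insert -3:
  append -3 at index 5 → [50, 38, -32, -33, 23, -3]
  -3 > parent -32 at index 2, swap → [50, 38, -3, -33, 23, -32]
Insert -8:
  append -8 at index 6 → [50, 38, -3, -33, 23, -32, -8] (no swap needed)
Insert 7:
  append 7 at index 7 → [50, 38, -3, -33, 23, -32, -8, 7]
  7 > parent -33 at index 3, swap → [50, 38, -3, 7, 23, -32, -8, -33]
Insert 2:
  append 2 at index 8 → [50, 38, -3, 7, 23, -32, -8, -33, 2] (no swap needed)
Insert -15:
  append -15 at index 9 → [50, 38, -3, 7, 23, -32, -8, -33, 2, -15] (no swap needed)
Insert 17:
  append 17 at index 10 → [50, 38, -3, 7, 23, -32, -8, -33, 2, -15, 17] (no swap needed)
Insert -19:
  append -19 at index 11 → [50, 38, -3, 7, 23, -32, -8, -33, 2, -15, 17, -19]
  -19 > parent -32 at index 5, swap → [50, 38, -3, 7, 23, -19, -8, -33, 2, -15, 17, -32]

[50, 38, -3, 7, 23, -19, -8, -33, 2, -15, 17, -32]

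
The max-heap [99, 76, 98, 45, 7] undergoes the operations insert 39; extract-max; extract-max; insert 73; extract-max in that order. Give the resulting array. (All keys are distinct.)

[73, 45, 39, 7]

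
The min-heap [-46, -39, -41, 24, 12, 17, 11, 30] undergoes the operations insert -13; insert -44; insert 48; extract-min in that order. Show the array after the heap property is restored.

insert -13:
  append -13 at index 8 → [-46, -39, -41, 24, 12, 17, 11, 30, -13]
  -13 < parent 24 at index 3, swap → [-46, -39, -41, -13, 12, 17, 11, 30, 24]
insert -44:
  append -44 at index 9 → [-46, -39, -41, -13, 12, 17, 11, 30, 24, -44]
  -44 < parent 12 at index 4, swap → [-46, -39, -41, -13, -44, 17, 11, 30, 24, 12]
  -44 < parent -39 at index 1, swap → [-46, -44, -41, -13, -39, 17, 11, 30, 24, 12]
insert 48:
  append 48 at index 10 → [-46, -44, -41, -13, -39, 17, 11, 30, 24, 12, 48] (no swap needed)
extract-min → returns -46:
  remove root -46; move last element 48 to root → [48, -44, -41, -13, -39, 17, 11, 30, 24, 12]
  48 vs smaller child -44 at index 1, swap → [-44, 48, -41, -13, -39, 17, 11, 30, 24, 12]
  48 vs smaller child -39 at index 4, swap → [-44, -39, -41, -13, 48, 17, 11, 30, 24, 12]
  48 vs only child 12 at index 9, swap → [-44, -39, -41, -13, 12, 17, 11, 30, 24, 48]

[-44, -39, -41, -13, 12, 17, 11, 30, 24, 48]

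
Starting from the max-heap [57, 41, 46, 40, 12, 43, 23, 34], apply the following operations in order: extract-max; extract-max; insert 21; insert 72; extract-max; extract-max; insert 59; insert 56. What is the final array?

extract-max → returns 57:
  remove root 57; move last element 34 to root → [34, 41, 46, 40, 12, 43, 23]
  34 vs larger child 46 at index 2, swap → [46, 41, 34, 40, 12, 43, 23]
  34 vs larger child 43 at index 5, swap → [46, 41, 43, 40, 12, 34, 23]
extract-max → returns 46:
  remove root 46; move last element 23 to root → [23, 41, 43, 40, 12, 34]
  23 vs larger child 43 at index 2, swap → [43, 41, 23, 40, 12, 34]
  23 vs only child 34 at index 5, swap → [43, 41, 34, 40, 12, 23]
insert 21:
  append 21 at index 6 → [43, 41, 34, 40, 12, 23, 21] (no swap needed)
insert 72:
  append 72 at index 7 → [43, 41, 34, 40, 12, 23, 21, 72]
  72 > parent 40 at index 3, swap → [43, 41, 34, 72, 12, 23, 21, 40]
  72 > parent 41 at index 1, swap → [43, 72, 34, 41, 12, 23, 21, 40]
  72 > parent 43 at index 0, swap → [72, 43, 34, 41, 12, 23, 21, 40]
extract-max → returns 72:
  remove root 72; move last element 40 to root → [40, 43, 34, 41, 12, 23, 21]
  40 vs larger child 43 at index 1, swap → [43, 40, 34, 41, 12, 23, 21]
  40 vs larger child 41 at index 3, swap → [43, 41, 34, 40, 12, 23, 21]
extract-max → returns 43:
  remove root 43; move last element 21 to root → [21, 41, 34, 40, 12, 23]
  21 vs larger child 41 at index 1, swap → [41, 21, 34, 40, 12, 23]
  21 vs larger child 40 at index 3, swap → [41, 40, 34, 21, 12, 23]
insert 59:
  append 59 at index 6 → [41, 40, 34, 21, 12, 23, 59]
  59 > parent 34 at index 2, swap → [41, 40, 59, 21, 12, 23, 34]
  59 > parent 41 at index 0, swap → [59, 40, 41, 21, 12, 23, 34]
insert 56:
  append 56 at index 7 → [59, 40, 41, 21, 12, 23, 34, 56]
  56 > parent 21 at index 3, swap → [59, 40, 41, 56, 12, 23, 34, 21]
  56 > parent 40 at index 1, swap → [59, 56, 41, 40, 12, 23, 34, 21]

[59, 56, 41, 40, 12, 23, 34, 21]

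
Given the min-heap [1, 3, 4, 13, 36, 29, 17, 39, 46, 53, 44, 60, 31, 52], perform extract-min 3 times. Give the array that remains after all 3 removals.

[13, 36, 17, 39, 44, 29, 31, 52, 46, 53, 60]

extract-min #1 returns 1:
  remove root 1; move last element 52 to root → [52, 3, 4, 13, 36, 29, 17, 39, 46, 53, 44, 60, 31]
  52 vs smaller child 3 at index 1, swap → [3, 52, 4, 13, 36, 29, 17, 39, 46, 53, 44, 60, 31]
  52 vs smaller child 13 at index 3, swap → [3, 13, 4, 52, 36, 29, 17, 39, 46, 53, 44, 60, 31]
  52 vs smaller child 39 at index 7, swap → [3, 13, 4, 39, 36, 29, 17, 52, 46, 53, 44, 60, 31]
extract-min #2 returns 3:
  remove root 3; move last element 31 to root → [31, 13, 4, 39, 36, 29, 17, 52, 46, 53, 44, 60]
  31 vs smaller child 4 at index 2, swap → [4, 13, 31, 39, 36, 29, 17, 52, 46, 53, 44, 60]
  31 vs smaller child 17 at index 6, swap → [4, 13, 17, 39, 36, 29, 31, 52, 46, 53, 44, 60]
extract-min #3 returns 4:
  remove root 4; move last element 60 to root → [60, 13, 17, 39, 36, 29, 31, 52, 46, 53, 44]
  60 vs smaller child 13 at index 1, swap → [13, 60, 17, 39, 36, 29, 31, 52, 46, 53, 44]
  60 vs smaller child 36 at index 4, swap → [13, 36, 17, 39, 60, 29, 31, 52, 46, 53, 44]
  60 vs smaller child 44 at index 10, swap → [13, 36, 17, 39, 44, 29, 31, 52, 46, 53, 60]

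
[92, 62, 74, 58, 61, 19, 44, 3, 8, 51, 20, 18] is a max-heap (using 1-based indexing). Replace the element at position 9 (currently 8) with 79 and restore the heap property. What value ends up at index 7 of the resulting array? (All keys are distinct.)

44

set index 9 from 8 to 79 → [92, 62, 74, 58, 61, 19, 44, 3, 79, 51, 20, 18]
79 > parent 58 at index 4, swap → [92, 62, 74, 79, 61, 19, 44, 3, 58, 51, 20, 18]
79 > parent 62 at index 2, swap → [92, 79, 74, 62, 61, 19, 44, 3, 58, 51, 20, 18]
resulting array: [92, 79, 74, 62, 61, 19, 44, 3, 58, 51, 20, 18]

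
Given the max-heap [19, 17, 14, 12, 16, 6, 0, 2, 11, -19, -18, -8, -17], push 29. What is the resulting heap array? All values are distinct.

append 29 at index 13 → [19, 17, 14, 12, 16, 6, 0, 2, 11, -19, -18, -8, -17, 29]
29 > parent 0 at index 6, swap → [19, 17, 14, 12, 16, 6, 29, 2, 11, -19, -18, -8, -17, 0]
29 > parent 14 at index 2, swap → [19, 17, 29, 12, 16, 6, 14, 2, 11, -19, -18, -8, -17, 0]
29 > parent 19 at index 0, swap → [29, 17, 19, 12, 16, 6, 14, 2, 11, -19, -18, -8, -17, 0]

[29, 17, 19, 12, 16, 6, 14, 2, 11, -19, -18, -8, -17, 0]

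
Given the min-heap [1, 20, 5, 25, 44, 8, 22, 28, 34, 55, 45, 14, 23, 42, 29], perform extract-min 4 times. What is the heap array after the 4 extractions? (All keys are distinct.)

[20, 25, 22, 28, 44, 23, 42, 29, 34, 55, 45]

extract-min #1 returns 1:
  remove root 1; move last element 29 to root → [29, 20, 5, 25, 44, 8, 22, 28, 34, 55, 45, 14, 23, 42]
  29 vs smaller child 5 at index 2, swap → [5, 20, 29, 25, 44, 8, 22, 28, 34, 55, 45, 14, 23, 42]
  29 vs smaller child 8 at index 5, swap → [5, 20, 8, 25, 44, 29, 22, 28, 34, 55, 45, 14, 23, 42]
  29 vs smaller child 14 at index 11, swap → [5, 20, 8, 25, 44, 14, 22, 28, 34, 55, 45, 29, 23, 42]
extract-min #2 returns 5:
  remove root 5; move last element 42 to root → [42, 20, 8, 25, 44, 14, 22, 28, 34, 55, 45, 29, 23]
  42 vs smaller child 8 at index 2, swap → [8, 20, 42, 25, 44, 14, 22, 28, 34, 55, 45, 29, 23]
  42 vs smaller child 14 at index 5, swap → [8, 20, 14, 25, 44, 42, 22, 28, 34, 55, 45, 29, 23]
  42 vs smaller child 23 at index 12, swap → [8, 20, 14, 25, 44, 23, 22, 28, 34, 55, 45, 29, 42]
extract-min #3 returns 8:
  remove root 8; move last element 42 to root → [42, 20, 14, 25, 44, 23, 22, 28, 34, 55, 45, 29]
  42 vs smaller child 14 at index 2, swap → [14, 20, 42, 25, 44, 23, 22, 28, 34, 55, 45, 29]
  42 vs smaller child 22 at index 6, swap → [14, 20, 22, 25, 44, 23, 42, 28, 34, 55, 45, 29]
extract-min #4 returns 14:
  remove root 14; move last element 29 to root → [29, 20, 22, 25, 44, 23, 42, 28, 34, 55, 45]
  29 vs smaller child 20 at index 1, swap → [20, 29, 22, 25, 44, 23, 42, 28, 34, 55, 45]
  29 vs smaller child 25 at index 3, swap → [20, 25, 22, 29, 44, 23, 42, 28, 34, 55, 45]
  29 vs smaller child 28 at index 7, swap → [20, 25, 22, 28, 44, 23, 42, 29, 34, 55, 45]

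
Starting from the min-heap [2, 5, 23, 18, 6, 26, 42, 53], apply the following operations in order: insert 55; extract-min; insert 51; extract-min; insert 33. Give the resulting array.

[6, 18, 23, 33, 55, 26, 42, 53, 51]

insert 55:
  append 55 at index 8 → [2, 5, 23, 18, 6, 26, 42, 53, 55] (no swap needed)
extract-min → returns 2:
  remove root 2; move last element 55 to root → [55, 5, 23, 18, 6, 26, 42, 53]
  55 vs smaller child 5 at index 1, swap → [5, 55, 23, 18, 6, 26, 42, 53]
  55 vs smaller child 6 at index 4, swap → [5, 6, 23, 18, 55, 26, 42, 53]
insert 51:
  append 51 at index 8 → [5, 6, 23, 18, 55, 26, 42, 53, 51] (no swap needed)
extract-min → returns 5:
  remove root 5; move last element 51 to root → [51, 6, 23, 18, 55, 26, 42, 53]
  51 vs smaller child 6 at index 1, swap → [6, 51, 23, 18, 55, 26, 42, 53]
  51 vs smaller child 18 at index 3, swap → [6, 18, 23, 51, 55, 26, 42, 53]
insert 33:
  append 33 at index 8 → [6, 18, 23, 51, 55, 26, 42, 53, 33]
  33 < parent 51 at index 3, swap → [6, 18, 23, 33, 55, 26, 42, 53, 51]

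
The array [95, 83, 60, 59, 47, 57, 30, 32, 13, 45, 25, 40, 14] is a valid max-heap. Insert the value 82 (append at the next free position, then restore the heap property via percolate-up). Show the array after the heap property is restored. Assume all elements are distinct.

[95, 83, 82, 59, 47, 57, 60, 32, 13, 45, 25, 40, 14, 30]

append 82 at index 13 → [95, 83, 60, 59, 47, 57, 30, 32, 13, 45, 25, 40, 14, 82]
82 > parent 30 at index 6, swap → [95, 83, 60, 59, 47, 57, 82, 32, 13, 45, 25, 40, 14, 30]
82 > parent 60 at index 2, swap → [95, 83, 82, 59, 47, 57, 60, 32, 13, 45, 25, 40, 14, 30]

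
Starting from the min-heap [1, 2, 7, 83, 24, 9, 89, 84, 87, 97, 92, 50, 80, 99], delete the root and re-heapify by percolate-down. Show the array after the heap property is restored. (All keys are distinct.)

[2, 24, 7, 83, 92, 9, 89, 84, 87, 97, 99, 50, 80]

remove root 1; move last element 99 to root → [99, 2, 7, 83, 24, 9, 89, 84, 87, 97, 92, 50, 80]
99 vs smaller child 2 at index 1, swap → [2, 99, 7, 83, 24, 9, 89, 84, 87, 97, 92, 50, 80]
99 vs smaller child 24 at index 4, swap → [2, 24, 7, 83, 99, 9, 89, 84, 87, 97, 92, 50, 80]
99 vs smaller child 92 at index 10, swap → [2, 24, 7, 83, 92, 9, 89, 84, 87, 97, 99, 50, 80]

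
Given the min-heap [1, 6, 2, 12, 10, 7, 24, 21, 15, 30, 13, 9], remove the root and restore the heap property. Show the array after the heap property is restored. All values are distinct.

[2, 6, 7, 12, 10, 9, 24, 21, 15, 30, 13]

remove root 1; move last element 9 to root → [9, 6, 2, 12, 10, 7, 24, 21, 15, 30, 13]
9 vs smaller child 2 at index 2, swap → [2, 6, 9, 12, 10, 7, 24, 21, 15, 30, 13]
9 vs smaller child 7 at index 5, swap → [2, 6, 7, 12, 10, 9, 24, 21, 15, 30, 13]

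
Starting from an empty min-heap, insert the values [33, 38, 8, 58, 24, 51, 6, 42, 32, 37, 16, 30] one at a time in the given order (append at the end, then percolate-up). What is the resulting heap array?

Insert 33:
  append 33 at index 0 → [33] (no swap needed)
Insert 38:
  append 38 at index 1 → [33, 38] (no swap needed)
Insert 8:
  append 8 at index 2 → [33, 38, 8]
  8 < parent 33 at index 0, swap → [8, 38, 33]
Insert 58:
  append 58 at index 3 → [8, 38, 33, 58] (no swap needed)
Insert 24:
  append 24 at index 4 → [8, 38, 33, 58, 24]
  24 < parent 38 at index 1, swap → [8, 24, 33, 58, 38]
Insert 51:
  append 51 at index 5 → [8, 24, 33, 58, 38, 51] (no swap needed)
Insert 6:
  append 6 at index 6 → [8, 24, 33, 58, 38, 51, 6]
  6 < parent 33 at index 2, swap → [8, 24, 6, 58, 38, 51, 33]
  6 < parent 8 at index 0, swap → [6, 24, 8, 58, 38, 51, 33]
Insert 42:
  append 42 at index 7 → [6, 24, 8, 58, 38, 51, 33, 42]
  42 < parent 58 at index 3, swap → [6, 24, 8, 42, 38, 51, 33, 58]
Insert 32:
  append 32 at index 8 → [6, 24, 8, 42, 38, 51, 33, 58, 32]
  32 < parent 42 at index 3, swap → [6, 24, 8, 32, 38, 51, 33, 58, 42]
Insert 37:
  append 37 at index 9 → [6, 24, 8, 32, 38, 51, 33, 58, 42, 37]
  37 < parent 38 at index 4, swap → [6, 24, 8, 32, 37, 51, 33, 58, 42, 38]
Insert 16:
  append 16 at index 10 → [6, 24, 8, 32, 37, 51, 33, 58, 42, 38, 16]
  16 < parent 37 at index 4, swap → [6, 24, 8, 32, 16, 51, 33, 58, 42, 38, 37]
  16 < parent 24 at index 1, swap → [6, 16, 8, 32, 24, 51, 33, 58, 42, 38, 37]
Insert 30:
  append 30 at index 11 → [6, 16, 8, 32, 24, 51, 33, 58, 42, 38, 37, 30]
  30 < parent 51 at index 5, swap → [6, 16, 8, 32, 24, 30, 33, 58, 42, 38, 37, 51]

[6, 16, 8, 32, 24, 30, 33, 58, 42, 38, 37, 51]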